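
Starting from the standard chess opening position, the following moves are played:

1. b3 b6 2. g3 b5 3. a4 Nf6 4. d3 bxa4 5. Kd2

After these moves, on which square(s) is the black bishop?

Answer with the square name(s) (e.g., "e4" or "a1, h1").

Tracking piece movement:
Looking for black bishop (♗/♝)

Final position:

  a b c d e f g h
  ─────────────────
8│♜ ♞ ♝ ♛ ♚ ♝ · ♜│8
7│♟ · ♟ ♟ ♟ ♟ ♟ ♟│7
6│· · · · · ♞ · ·│6
5│· · · · · · · ·│5
4│♟ · · · · · · ·│4
3│· ♙ · ♙ · · ♙ ·│3
2│· · ♙ ♔ ♙ ♙ · ♙│2
1│♖ ♘ ♗ ♕ · ♗ ♘ ♖│1
  ─────────────────
  a b c d e f g h


c8, f8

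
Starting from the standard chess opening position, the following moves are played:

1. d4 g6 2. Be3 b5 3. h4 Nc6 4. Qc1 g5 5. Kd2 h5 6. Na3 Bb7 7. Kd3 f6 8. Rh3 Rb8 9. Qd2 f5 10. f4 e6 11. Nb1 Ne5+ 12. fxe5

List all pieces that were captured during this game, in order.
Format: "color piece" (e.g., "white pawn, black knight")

Tracking captures:
  fxe5: captured black knight

black knight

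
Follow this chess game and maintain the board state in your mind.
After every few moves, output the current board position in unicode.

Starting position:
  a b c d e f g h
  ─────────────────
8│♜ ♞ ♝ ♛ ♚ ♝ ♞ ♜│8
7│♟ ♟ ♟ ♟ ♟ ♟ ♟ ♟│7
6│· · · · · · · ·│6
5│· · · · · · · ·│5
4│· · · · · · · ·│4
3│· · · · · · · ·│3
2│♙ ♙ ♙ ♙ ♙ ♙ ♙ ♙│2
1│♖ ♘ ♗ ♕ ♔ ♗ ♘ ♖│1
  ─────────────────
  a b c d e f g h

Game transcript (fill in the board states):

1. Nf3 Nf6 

  a b c d e f g h
  ─────────────────
8│♜ ♞ ♝ ♛ ♚ ♝ · ♜│8
7│♟ ♟ ♟ ♟ ♟ ♟ ♟ ♟│7
6│· · · · · ♞ · ·│6
5│· · · · · · · ·│5
4│· · · · · · · ·│4
3│· · · · · ♘ · ·│3
2│♙ ♙ ♙ ♙ ♙ ♙ ♙ ♙│2
1│♖ ♘ ♗ ♕ ♔ ♗ · ♖│1
  ─────────────────
  a b c d e f g h

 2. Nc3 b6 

  a b c d e f g h
  ─────────────────
8│♜ ♞ ♝ ♛ ♚ ♝ · ♜│8
7│♟ · ♟ ♟ ♟ ♟ ♟ ♟│7
6│· ♟ · · · ♞ · ·│6
5│· · · · · · · ·│5
4│· · · · · · · ·│4
3│· · ♘ · · ♘ · ·│3
2│♙ ♙ ♙ ♙ ♙ ♙ ♙ ♙│2
1│♖ · ♗ ♕ ♔ ♗ · ♖│1
  ─────────────────
  a b c d e f g h

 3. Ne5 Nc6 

  a b c d e f g h
  ─────────────────
8│♜ · ♝ ♛ ♚ ♝ · ♜│8
7│♟ · ♟ ♟ ♟ ♟ ♟ ♟│7
6│· ♟ ♞ · · ♞ · ·│6
5│· · · · ♘ · · ·│5
4│· · · · · · · ·│4
3│· · ♘ · · · · ·│3
2│♙ ♙ ♙ ♙ ♙ ♙ ♙ ♙│2
1│♖ · ♗ ♕ ♔ ♗ · ♖│1
  ─────────────────
  a b c d e f g h

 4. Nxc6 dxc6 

  a b c d e f g h
  ─────────────────
8│♜ · ♝ ♛ ♚ ♝ · ♜│8
7│♟ · ♟ · ♟ ♟ ♟ ♟│7
6│· ♟ ♟ · · ♞ · ·│6
5│· · · · · · · ·│5
4│· · · · · · · ·│4
3│· · ♘ · · · · ·│3
2│♙ ♙ ♙ ♙ ♙ ♙ ♙ ♙│2
1│♖ · ♗ ♕ ♔ ♗ · ♖│1
  ─────────────────
  a b c d e f g h

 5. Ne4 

  a b c d e f g h
  ─────────────────
8│♜ · ♝ ♛ ♚ ♝ · ♜│8
7│♟ · ♟ · ♟ ♟ ♟ ♟│7
6│· ♟ ♟ · · ♞ · ·│6
5│· · · · · · · ·│5
4│· · · · ♘ · · ·│4
3│· · · · · · · ·│3
2│♙ ♙ ♙ ♙ ♙ ♙ ♙ ♙│2
1│♖ · ♗ ♕ ♔ ♗ · ♖│1
  ─────────────────
  a b c d e f g h


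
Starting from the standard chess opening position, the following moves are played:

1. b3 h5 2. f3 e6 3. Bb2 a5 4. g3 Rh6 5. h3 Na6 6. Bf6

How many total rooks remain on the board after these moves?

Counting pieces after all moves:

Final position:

  a b c d e f g h
  ─────────────────
8│♜ · ♝ ♛ ♚ ♝ ♞ ·│8
7│· ♟ ♟ ♟ · ♟ ♟ ·│7
6│♞ · · · ♟ ♗ · ♜│6
5│♟ · · · · · · ♟│5
4│· · · · · · · ·│4
3│· ♙ · · · ♙ ♙ ♙│3
2│♙ · ♙ ♙ ♙ · · ·│2
1│♖ ♘ · ♕ ♔ ♗ ♘ ♖│1
  ─────────────────
  a b c d e f g h


4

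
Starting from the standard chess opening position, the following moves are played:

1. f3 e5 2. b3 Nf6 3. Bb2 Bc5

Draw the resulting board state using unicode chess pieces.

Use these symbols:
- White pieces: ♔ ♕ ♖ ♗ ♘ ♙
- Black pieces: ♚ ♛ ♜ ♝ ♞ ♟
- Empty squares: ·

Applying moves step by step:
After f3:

♜ ♞ ♝ ♛ ♚ ♝ ♞ ♜
♟ ♟ ♟ ♟ ♟ ♟ ♟ ♟
· · · · · · · ·
· · · · · · · ·
· · · · · · · ·
· · · · · ♙ · ·
♙ ♙ ♙ ♙ ♙ · ♙ ♙
♖ ♘ ♗ ♕ ♔ ♗ ♘ ♖


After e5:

♜ ♞ ♝ ♛ ♚ ♝ ♞ ♜
♟ ♟ ♟ ♟ · ♟ ♟ ♟
· · · · · · · ·
· · · · ♟ · · ·
· · · · · · · ·
· · · · · ♙ · ·
♙ ♙ ♙ ♙ ♙ · ♙ ♙
♖ ♘ ♗ ♕ ♔ ♗ ♘ ♖


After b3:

♜ ♞ ♝ ♛ ♚ ♝ ♞ ♜
♟ ♟ ♟ ♟ · ♟ ♟ ♟
· · · · · · · ·
· · · · ♟ · · ·
· · · · · · · ·
· ♙ · · · ♙ · ·
♙ · ♙ ♙ ♙ · ♙ ♙
♖ ♘ ♗ ♕ ♔ ♗ ♘ ♖


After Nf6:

♜ ♞ ♝ ♛ ♚ ♝ · ♜
♟ ♟ ♟ ♟ · ♟ ♟ ♟
· · · · · ♞ · ·
· · · · ♟ · · ·
· · · · · · · ·
· ♙ · · · ♙ · ·
♙ · ♙ ♙ ♙ · ♙ ♙
♖ ♘ ♗ ♕ ♔ ♗ ♘ ♖


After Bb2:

♜ ♞ ♝ ♛ ♚ ♝ · ♜
♟ ♟ ♟ ♟ · ♟ ♟ ♟
· · · · · ♞ · ·
· · · · ♟ · · ·
· · · · · · · ·
· ♙ · · · ♙ · ·
♙ ♗ ♙ ♙ ♙ · ♙ ♙
♖ ♘ · ♕ ♔ ♗ ♘ ♖


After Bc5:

♜ ♞ ♝ ♛ ♚ · · ♜
♟ ♟ ♟ ♟ · ♟ ♟ ♟
· · · · · ♞ · ·
· · ♝ · ♟ · · ·
· · · · · · · ·
· ♙ · · · ♙ · ·
♙ ♗ ♙ ♙ ♙ · ♙ ♙
♖ ♘ · ♕ ♔ ♗ ♘ ♖



  a b c d e f g h
  ─────────────────
8│♜ ♞ ♝ ♛ ♚ · · ♜│8
7│♟ ♟ ♟ ♟ · ♟ ♟ ♟│7
6│· · · · · ♞ · ·│6
5│· · ♝ · ♟ · · ·│5
4│· · · · · · · ·│4
3│· ♙ · · · ♙ · ·│3
2│♙ ♗ ♙ ♙ ♙ · ♙ ♙│2
1│♖ ♘ · ♕ ♔ ♗ ♘ ♖│1
  ─────────────────
  a b c d e f g h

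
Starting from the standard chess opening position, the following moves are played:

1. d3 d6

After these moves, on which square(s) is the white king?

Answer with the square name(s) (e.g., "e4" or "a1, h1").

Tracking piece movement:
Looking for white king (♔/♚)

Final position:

  a b c d e f g h
  ─────────────────
8│♜ ♞ ♝ ♛ ♚ ♝ ♞ ♜│8
7│♟ ♟ ♟ · ♟ ♟ ♟ ♟│7
6│· · · ♟ · · · ·│6
5│· · · · · · · ·│5
4│· · · · · · · ·│4
3│· · · ♙ · · · ·│3
2│♙ ♙ ♙ · ♙ ♙ ♙ ♙│2
1│♖ ♘ ♗ ♕ ♔ ♗ ♘ ♖│1
  ─────────────────
  a b c d e f g h


e1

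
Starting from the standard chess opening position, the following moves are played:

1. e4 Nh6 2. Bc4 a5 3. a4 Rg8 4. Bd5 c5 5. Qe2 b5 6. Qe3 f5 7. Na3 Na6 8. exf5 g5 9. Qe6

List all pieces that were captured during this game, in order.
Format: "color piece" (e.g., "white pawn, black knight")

Tracking captures:
  exf5: captured black pawn

black pawn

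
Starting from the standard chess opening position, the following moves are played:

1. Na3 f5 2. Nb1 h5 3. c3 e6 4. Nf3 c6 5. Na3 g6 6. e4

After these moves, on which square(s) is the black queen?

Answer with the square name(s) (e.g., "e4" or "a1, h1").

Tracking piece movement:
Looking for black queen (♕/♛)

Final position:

  a b c d e f g h
  ─────────────────
8│♜ ♞ ♝ ♛ ♚ ♝ ♞ ♜│8
7│♟ ♟ · ♟ · · · ·│7
6│· · ♟ · ♟ · ♟ ·│6
5│· · · · · ♟ · ♟│5
4│· · · · ♙ · · ·│4
3│♘ · ♙ · · ♘ · ·│3
2│♙ ♙ · ♙ · ♙ ♙ ♙│2
1│♖ · ♗ ♕ ♔ ♗ · ♖│1
  ─────────────────
  a b c d e f g h


d8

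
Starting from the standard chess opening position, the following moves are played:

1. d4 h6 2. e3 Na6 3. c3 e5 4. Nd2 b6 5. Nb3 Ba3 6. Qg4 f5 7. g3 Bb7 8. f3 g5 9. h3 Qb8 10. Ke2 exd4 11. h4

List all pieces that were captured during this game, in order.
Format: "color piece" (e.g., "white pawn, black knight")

Tracking captures:
  exd4: captured white pawn

white pawn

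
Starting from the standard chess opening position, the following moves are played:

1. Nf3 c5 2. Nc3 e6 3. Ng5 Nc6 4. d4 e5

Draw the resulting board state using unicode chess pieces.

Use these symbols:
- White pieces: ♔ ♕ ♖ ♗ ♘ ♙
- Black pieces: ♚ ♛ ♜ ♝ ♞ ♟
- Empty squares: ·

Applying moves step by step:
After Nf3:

♜ ♞ ♝ ♛ ♚ ♝ ♞ ♜
♟ ♟ ♟ ♟ ♟ ♟ ♟ ♟
· · · · · · · ·
· · · · · · · ·
· · · · · · · ·
· · · · · ♘ · ·
♙ ♙ ♙ ♙ ♙ ♙ ♙ ♙
♖ ♘ ♗ ♕ ♔ ♗ · ♖


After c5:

♜ ♞ ♝ ♛ ♚ ♝ ♞ ♜
♟ ♟ · ♟ ♟ ♟ ♟ ♟
· · · · · · · ·
· · ♟ · · · · ·
· · · · · · · ·
· · · · · ♘ · ·
♙ ♙ ♙ ♙ ♙ ♙ ♙ ♙
♖ ♘ ♗ ♕ ♔ ♗ · ♖


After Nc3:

♜ ♞ ♝ ♛ ♚ ♝ ♞ ♜
♟ ♟ · ♟ ♟ ♟ ♟ ♟
· · · · · · · ·
· · ♟ · · · · ·
· · · · · · · ·
· · ♘ · · ♘ · ·
♙ ♙ ♙ ♙ ♙ ♙ ♙ ♙
♖ · ♗ ♕ ♔ ♗ · ♖


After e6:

♜ ♞ ♝ ♛ ♚ ♝ ♞ ♜
♟ ♟ · ♟ · ♟ ♟ ♟
· · · · ♟ · · ·
· · ♟ · · · · ·
· · · · · · · ·
· · ♘ · · ♘ · ·
♙ ♙ ♙ ♙ ♙ ♙ ♙ ♙
♖ · ♗ ♕ ♔ ♗ · ♖


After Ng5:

♜ ♞ ♝ ♛ ♚ ♝ ♞ ♜
♟ ♟ · ♟ · ♟ ♟ ♟
· · · · ♟ · · ·
· · ♟ · · · ♘ ·
· · · · · · · ·
· · ♘ · · · · ·
♙ ♙ ♙ ♙ ♙ ♙ ♙ ♙
♖ · ♗ ♕ ♔ ♗ · ♖


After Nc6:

♜ · ♝ ♛ ♚ ♝ ♞ ♜
♟ ♟ · ♟ · ♟ ♟ ♟
· · ♞ · ♟ · · ·
· · ♟ · · · ♘ ·
· · · · · · · ·
· · ♘ · · · · ·
♙ ♙ ♙ ♙ ♙ ♙ ♙ ♙
♖ · ♗ ♕ ♔ ♗ · ♖


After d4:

♜ · ♝ ♛ ♚ ♝ ♞ ♜
♟ ♟ · ♟ · ♟ ♟ ♟
· · ♞ · ♟ · · ·
· · ♟ · · · ♘ ·
· · · ♙ · · · ·
· · ♘ · · · · ·
♙ ♙ ♙ · ♙ ♙ ♙ ♙
♖ · ♗ ♕ ♔ ♗ · ♖


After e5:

♜ · ♝ ♛ ♚ ♝ ♞ ♜
♟ ♟ · ♟ · ♟ ♟ ♟
· · ♞ · · · · ·
· · ♟ · ♟ · ♘ ·
· · · ♙ · · · ·
· · ♘ · · · · ·
♙ ♙ ♙ · ♙ ♙ ♙ ♙
♖ · ♗ ♕ ♔ ♗ · ♖



  a b c d e f g h
  ─────────────────
8│♜ · ♝ ♛ ♚ ♝ ♞ ♜│8
7│♟ ♟ · ♟ · ♟ ♟ ♟│7
6│· · ♞ · · · · ·│6
5│· · ♟ · ♟ · ♘ ·│5
4│· · · ♙ · · · ·│4
3│· · ♘ · · · · ·│3
2│♙ ♙ ♙ · ♙ ♙ ♙ ♙│2
1│♖ · ♗ ♕ ♔ ♗ · ♖│1
  ─────────────────
  a b c d e f g h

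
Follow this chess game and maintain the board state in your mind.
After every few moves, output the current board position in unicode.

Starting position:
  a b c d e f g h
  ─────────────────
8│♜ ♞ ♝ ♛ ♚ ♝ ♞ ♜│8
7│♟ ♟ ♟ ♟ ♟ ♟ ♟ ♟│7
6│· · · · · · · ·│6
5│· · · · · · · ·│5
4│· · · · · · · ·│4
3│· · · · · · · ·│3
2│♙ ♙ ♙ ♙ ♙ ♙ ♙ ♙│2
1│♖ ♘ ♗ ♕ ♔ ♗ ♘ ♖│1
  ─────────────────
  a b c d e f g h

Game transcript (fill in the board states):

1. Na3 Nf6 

  a b c d e f g h
  ─────────────────
8│♜ ♞ ♝ ♛ ♚ ♝ · ♜│8
7│♟ ♟ ♟ ♟ ♟ ♟ ♟ ♟│7
6│· · · · · ♞ · ·│6
5│· · · · · · · ·│5
4│· · · · · · · ·│4
3│♘ · · · · · · ·│3
2│♙ ♙ ♙ ♙ ♙ ♙ ♙ ♙│2
1│♖ · ♗ ♕ ♔ ♗ ♘ ♖│1
  ─────────────────
  a b c d e f g h

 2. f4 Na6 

  a b c d e f g h
  ─────────────────
8│♜ · ♝ ♛ ♚ ♝ · ♜│8
7│♟ ♟ ♟ ♟ ♟ ♟ ♟ ♟│7
6│♞ · · · · ♞ · ·│6
5│· · · · · · · ·│5
4│· · · · · ♙ · ·│4
3│♘ · · · · · · ·│3
2│♙ ♙ ♙ ♙ ♙ · ♙ ♙│2
1│♖ · ♗ ♕ ♔ ♗ ♘ ♖│1
  ─────────────────
  a b c d e f g h

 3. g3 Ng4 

  a b c d e f g h
  ─────────────────
8│♜ · ♝ ♛ ♚ ♝ · ♜│8
7│♟ ♟ ♟ ♟ ♟ ♟ ♟ ♟│7
6│♞ · · · · · · ·│6
5│· · · · · · · ·│5
4│· · · · · ♙ ♞ ·│4
3│♘ · · · · · ♙ ·│3
2│♙ ♙ ♙ ♙ ♙ · · ♙│2
1│♖ · ♗ ♕ ♔ ♗ ♘ ♖│1
  ─────────────────
  a b c d e f g h



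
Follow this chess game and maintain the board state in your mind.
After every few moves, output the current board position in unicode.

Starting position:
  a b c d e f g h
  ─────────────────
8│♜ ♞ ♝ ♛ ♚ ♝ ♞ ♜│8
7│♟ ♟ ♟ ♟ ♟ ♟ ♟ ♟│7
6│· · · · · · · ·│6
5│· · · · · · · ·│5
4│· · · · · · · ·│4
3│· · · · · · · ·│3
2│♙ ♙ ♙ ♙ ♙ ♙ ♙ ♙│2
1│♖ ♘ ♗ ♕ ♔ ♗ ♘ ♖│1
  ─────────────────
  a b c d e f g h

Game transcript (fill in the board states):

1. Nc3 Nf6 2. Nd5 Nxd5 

  a b c d e f g h
  ─────────────────
8│♜ ♞ ♝ ♛ ♚ ♝ · ♜│8
7│♟ ♟ ♟ ♟ ♟ ♟ ♟ ♟│7
6│· · · · · · · ·│6
5│· · · ♞ · · · ·│5
4│· · · · · · · ·│4
3│· · · · · · · ·│3
2│♙ ♙ ♙ ♙ ♙ ♙ ♙ ♙│2
1│♖ · ♗ ♕ ♔ ♗ ♘ ♖│1
  ─────────────────
  a b c d e f g h

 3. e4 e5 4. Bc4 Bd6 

  a b c d e f g h
  ─────────────────
8│♜ ♞ ♝ ♛ ♚ · · ♜│8
7│♟ ♟ ♟ ♟ · ♟ ♟ ♟│7
6│· · · ♝ · · · ·│6
5│· · · ♞ ♟ · · ·│5
4│· · ♗ · ♙ · · ·│4
3│· · · · · · · ·│3
2│♙ ♙ ♙ ♙ · ♙ ♙ ♙│2
1│♖ · ♗ ♕ ♔ · ♘ ♖│1
  ─────────────────
  a b c d e f g h

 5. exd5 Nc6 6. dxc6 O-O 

  a b c d e f g h
  ─────────────────
8│♜ · ♝ ♛ · ♜ ♚ ·│8
7│♟ ♟ ♟ ♟ · ♟ ♟ ♟│7
6│· · ♙ ♝ · · · ·│6
5│· · · · ♟ · · ·│5
4│· · ♗ · · · · ·│4
3│· · · · · · · ·│3
2│♙ ♙ ♙ ♙ · ♙ ♙ ♙│2
1│♖ · ♗ ♕ ♔ · ♘ ♖│1
  ─────────────────
  a b c d e f g h

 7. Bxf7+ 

  a b c d e f g h
  ─────────────────
8│♜ · ♝ ♛ · ♜ ♚ ·│8
7│♟ ♟ ♟ ♟ · ♗ ♟ ♟│7
6│· · ♙ ♝ · · · ·│6
5│· · · · ♟ · · ·│5
4│· · · · · · · ·│4
3│· · · · · · · ·│3
2│♙ ♙ ♙ ♙ · ♙ ♙ ♙│2
1│♖ · ♗ ♕ ♔ · ♘ ♖│1
  ─────────────────
  a b c d e f g h


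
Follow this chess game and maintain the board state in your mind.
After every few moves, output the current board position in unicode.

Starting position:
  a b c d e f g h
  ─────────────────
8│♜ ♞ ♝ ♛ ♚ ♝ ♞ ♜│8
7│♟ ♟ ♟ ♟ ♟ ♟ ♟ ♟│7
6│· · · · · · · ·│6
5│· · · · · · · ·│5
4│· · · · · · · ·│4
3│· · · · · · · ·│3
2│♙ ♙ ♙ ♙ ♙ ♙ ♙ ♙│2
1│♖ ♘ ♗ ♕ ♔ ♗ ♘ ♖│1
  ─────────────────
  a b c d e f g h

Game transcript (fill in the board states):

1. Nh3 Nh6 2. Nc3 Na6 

  a b c d e f g h
  ─────────────────
8│♜ · ♝ ♛ ♚ ♝ · ♜│8
7│♟ ♟ ♟ ♟ ♟ ♟ ♟ ♟│7
6│♞ · · · · · · ♞│6
5│· · · · · · · ·│5
4│· · · · · · · ·│4
3│· · ♘ · · · · ♘│3
2│♙ ♙ ♙ ♙ ♙ ♙ ♙ ♙│2
1│♖ · ♗ ♕ ♔ ♗ · ♖│1
  ─────────────────
  a b c d e f g h

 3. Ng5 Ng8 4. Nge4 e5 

  a b c d e f g h
  ─────────────────
8│♜ · ♝ ♛ ♚ ♝ ♞ ♜│8
7│♟ ♟ ♟ ♟ · ♟ ♟ ♟│7
6│♞ · · · · · · ·│6
5│· · · · ♟ · · ·│5
4│· · · · ♘ · · ·│4
3│· · ♘ · · · · ·│3
2│♙ ♙ ♙ ♙ ♙ ♙ ♙ ♙│2
1│♖ · ♗ ♕ ♔ ♗ · ♖│1
  ─────────────────
  a b c d e f g h

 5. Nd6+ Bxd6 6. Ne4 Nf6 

  a b c d e f g h
  ─────────────────
8│♜ · ♝ ♛ ♚ · · ♜│8
7│♟ ♟ ♟ ♟ · ♟ ♟ ♟│7
6│♞ · · ♝ · ♞ · ·│6
5│· · · · ♟ · · ·│5
4│· · · · ♘ · · ·│4
3│· · · · · · · ·│3
2│♙ ♙ ♙ ♙ ♙ ♙ ♙ ♙│2
1│♖ · ♗ ♕ ♔ ♗ · ♖│1
  ─────────────────
  a b c d e f g h

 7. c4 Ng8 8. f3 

  a b c d e f g h
  ─────────────────
8│♜ · ♝ ♛ ♚ · ♞ ♜│8
7│♟ ♟ ♟ ♟ · ♟ ♟ ♟│7
6│♞ · · ♝ · · · ·│6
5│· · · · ♟ · · ·│5
4│· · ♙ · ♘ · · ·│4
3│· · · · · ♙ · ·│3
2│♙ ♙ · ♙ ♙ · ♙ ♙│2
1│♖ · ♗ ♕ ♔ ♗ · ♖│1
  ─────────────────
  a b c d e f g h


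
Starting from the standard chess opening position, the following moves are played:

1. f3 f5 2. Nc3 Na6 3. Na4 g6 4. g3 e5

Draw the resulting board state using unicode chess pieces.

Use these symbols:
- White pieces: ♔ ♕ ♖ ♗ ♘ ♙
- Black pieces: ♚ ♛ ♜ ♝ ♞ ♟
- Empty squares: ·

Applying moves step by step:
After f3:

♜ ♞ ♝ ♛ ♚ ♝ ♞ ♜
♟ ♟ ♟ ♟ ♟ ♟ ♟ ♟
· · · · · · · ·
· · · · · · · ·
· · · · · · · ·
· · · · · ♙ · ·
♙ ♙ ♙ ♙ ♙ · ♙ ♙
♖ ♘ ♗ ♕ ♔ ♗ ♘ ♖


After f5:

♜ ♞ ♝ ♛ ♚ ♝ ♞ ♜
♟ ♟ ♟ ♟ ♟ · ♟ ♟
· · · · · · · ·
· · · · · ♟ · ·
· · · · · · · ·
· · · · · ♙ · ·
♙ ♙ ♙ ♙ ♙ · ♙ ♙
♖ ♘ ♗ ♕ ♔ ♗ ♘ ♖


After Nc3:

♜ ♞ ♝ ♛ ♚ ♝ ♞ ♜
♟ ♟ ♟ ♟ ♟ · ♟ ♟
· · · · · · · ·
· · · · · ♟ · ·
· · · · · · · ·
· · ♘ · · ♙ · ·
♙ ♙ ♙ ♙ ♙ · ♙ ♙
♖ · ♗ ♕ ♔ ♗ ♘ ♖


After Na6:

♜ · ♝ ♛ ♚ ♝ ♞ ♜
♟ ♟ ♟ ♟ ♟ · ♟ ♟
♞ · · · · · · ·
· · · · · ♟ · ·
· · · · · · · ·
· · ♘ · · ♙ · ·
♙ ♙ ♙ ♙ ♙ · ♙ ♙
♖ · ♗ ♕ ♔ ♗ ♘ ♖


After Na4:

♜ · ♝ ♛ ♚ ♝ ♞ ♜
♟ ♟ ♟ ♟ ♟ · ♟ ♟
♞ · · · · · · ·
· · · · · ♟ · ·
♘ · · · · · · ·
· · · · · ♙ · ·
♙ ♙ ♙ ♙ ♙ · ♙ ♙
♖ · ♗ ♕ ♔ ♗ ♘ ♖


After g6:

♜ · ♝ ♛ ♚ ♝ ♞ ♜
♟ ♟ ♟ ♟ ♟ · · ♟
♞ · · · · · ♟ ·
· · · · · ♟ · ·
♘ · · · · · · ·
· · · · · ♙ · ·
♙ ♙ ♙ ♙ ♙ · ♙ ♙
♖ · ♗ ♕ ♔ ♗ ♘ ♖


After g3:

♜ · ♝ ♛ ♚ ♝ ♞ ♜
♟ ♟ ♟ ♟ ♟ · · ♟
♞ · · · · · ♟ ·
· · · · · ♟ · ·
♘ · · · · · · ·
· · · · · ♙ ♙ ·
♙ ♙ ♙ ♙ ♙ · · ♙
♖ · ♗ ♕ ♔ ♗ ♘ ♖


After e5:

♜ · ♝ ♛ ♚ ♝ ♞ ♜
♟ ♟ ♟ ♟ · · · ♟
♞ · · · · · ♟ ·
· · · · ♟ ♟ · ·
♘ · · · · · · ·
· · · · · ♙ ♙ ·
♙ ♙ ♙ ♙ ♙ · · ♙
♖ · ♗ ♕ ♔ ♗ ♘ ♖



  a b c d e f g h
  ─────────────────
8│♜ · ♝ ♛ ♚ ♝ ♞ ♜│8
7│♟ ♟ ♟ ♟ · · · ♟│7
6│♞ · · · · · ♟ ·│6
5│· · · · ♟ ♟ · ·│5
4│♘ · · · · · · ·│4
3│· · · · · ♙ ♙ ·│3
2│♙ ♙ ♙ ♙ ♙ · · ♙│2
1│♖ · ♗ ♕ ♔ ♗ ♘ ♖│1
  ─────────────────
  a b c d e f g h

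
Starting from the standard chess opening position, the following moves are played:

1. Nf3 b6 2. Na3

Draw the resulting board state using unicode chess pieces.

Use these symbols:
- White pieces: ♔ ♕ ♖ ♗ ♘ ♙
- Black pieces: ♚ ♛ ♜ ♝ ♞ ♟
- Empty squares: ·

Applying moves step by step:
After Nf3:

♜ ♞ ♝ ♛ ♚ ♝ ♞ ♜
♟ ♟ ♟ ♟ ♟ ♟ ♟ ♟
· · · · · · · ·
· · · · · · · ·
· · · · · · · ·
· · · · · ♘ · ·
♙ ♙ ♙ ♙ ♙ ♙ ♙ ♙
♖ ♘ ♗ ♕ ♔ ♗ · ♖


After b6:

♜ ♞ ♝ ♛ ♚ ♝ ♞ ♜
♟ · ♟ ♟ ♟ ♟ ♟ ♟
· ♟ · · · · · ·
· · · · · · · ·
· · · · · · · ·
· · · · · ♘ · ·
♙ ♙ ♙ ♙ ♙ ♙ ♙ ♙
♖ ♘ ♗ ♕ ♔ ♗ · ♖


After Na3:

♜ ♞ ♝ ♛ ♚ ♝ ♞ ♜
♟ · ♟ ♟ ♟ ♟ ♟ ♟
· ♟ · · · · · ·
· · · · · · · ·
· · · · · · · ·
♘ · · · · ♘ · ·
♙ ♙ ♙ ♙ ♙ ♙ ♙ ♙
♖ · ♗ ♕ ♔ ♗ · ♖



  a b c d e f g h
  ─────────────────
8│♜ ♞ ♝ ♛ ♚ ♝ ♞ ♜│8
7│♟ · ♟ ♟ ♟ ♟ ♟ ♟│7
6│· ♟ · · · · · ·│6
5│· · · · · · · ·│5
4│· · · · · · · ·│4
3│♘ · · · · ♘ · ·│3
2│♙ ♙ ♙ ♙ ♙ ♙ ♙ ♙│2
1│♖ · ♗ ♕ ♔ ♗ · ♖│1
  ─────────────────
  a b c d e f g h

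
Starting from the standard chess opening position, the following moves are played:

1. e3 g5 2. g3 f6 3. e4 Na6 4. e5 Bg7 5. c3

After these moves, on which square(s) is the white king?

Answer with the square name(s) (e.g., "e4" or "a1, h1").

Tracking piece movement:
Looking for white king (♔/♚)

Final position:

  a b c d e f g h
  ─────────────────
8│♜ · ♝ ♛ ♚ · ♞ ♜│8
7│♟ ♟ ♟ ♟ ♟ · ♝ ♟│7
6│♞ · · · · ♟ · ·│6
5│· · · · ♙ · ♟ ·│5
4│· · · · · · · ·│4
3│· · ♙ · · · ♙ ·│3
2│♙ ♙ · ♙ · ♙ · ♙│2
1│♖ ♘ ♗ ♕ ♔ ♗ ♘ ♖│1
  ─────────────────
  a b c d e f g h


e1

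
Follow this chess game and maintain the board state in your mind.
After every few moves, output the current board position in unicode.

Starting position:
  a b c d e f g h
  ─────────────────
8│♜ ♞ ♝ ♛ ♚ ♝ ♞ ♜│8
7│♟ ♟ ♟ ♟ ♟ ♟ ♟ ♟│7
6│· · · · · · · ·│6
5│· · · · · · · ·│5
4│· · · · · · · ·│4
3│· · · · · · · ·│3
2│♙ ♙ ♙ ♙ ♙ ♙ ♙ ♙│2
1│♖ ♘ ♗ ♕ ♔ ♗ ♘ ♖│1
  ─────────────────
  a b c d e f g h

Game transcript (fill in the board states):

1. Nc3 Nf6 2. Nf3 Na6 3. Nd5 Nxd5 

  a b c d e f g h
  ─────────────────
8│♜ · ♝ ♛ ♚ ♝ · ♜│8
7│♟ ♟ ♟ ♟ ♟ ♟ ♟ ♟│7
6│♞ · · · · · · ·│6
5│· · · ♞ · · · ·│5
4│· · · · · · · ·│4
3│· · · · · ♘ · ·│3
2│♙ ♙ ♙ ♙ ♙ ♙ ♙ ♙│2
1│♖ · ♗ ♕ ♔ ♗ · ♖│1
  ─────────────────
  a b c d e f g h

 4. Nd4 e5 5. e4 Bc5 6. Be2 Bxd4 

  a b c d e f g h
  ─────────────────
8│♜ · ♝ ♛ ♚ · · ♜│8
7│♟ ♟ ♟ ♟ · ♟ ♟ ♟│7
6│♞ · · · · · · ·│6
5│· · · ♞ ♟ · · ·│5
4│· · · ♝ ♙ · · ·│4
3│· · · · · · · ·│3
2│♙ ♙ ♙ ♙ ♗ ♙ ♙ ♙│2
1│♖ · ♗ ♕ ♔ · · ♖│1
  ─────────────────
  a b c d e f g h

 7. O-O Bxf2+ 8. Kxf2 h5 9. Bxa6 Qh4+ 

  a b c d e f g h
  ─────────────────
8│♜ · ♝ · ♚ · · ♜│8
7│♟ ♟ ♟ ♟ · ♟ ♟ ·│7
6│♗ · · · · · · ·│6
5│· · · ♞ ♟ · · ♟│5
4│· · · · ♙ · · ♛│4
3│· · · · · · · ·│3
2│♙ ♙ ♙ ♙ · ♔ ♙ ♙│2
1│♖ · ♗ ♕ · ♖ · ·│1
  ─────────────────
  a b c d e f g h

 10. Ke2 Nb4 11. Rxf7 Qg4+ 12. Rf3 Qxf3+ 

  a b c d e f g h
  ─────────────────
8│♜ · ♝ · ♚ · · ♜│8
7│♟ ♟ ♟ ♟ · · ♟ ·│7
6│♗ · · · · · · ·│6
5│· · · · ♟ · · ♟│5
4│· ♞ · · ♙ · · ·│4
3│· · · · · ♛ · ·│3
2│♙ ♙ ♙ ♙ ♔ · ♙ ♙│2
1│♖ · ♗ ♕ · · · ·│1
  ─────────────────
  a b c d e f g h

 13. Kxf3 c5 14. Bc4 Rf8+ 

  a b c d e f g h
  ─────────────────
8│♜ · ♝ · ♚ ♜ · ·│8
7│♟ ♟ · ♟ · · ♟ ·│7
6│· · · · · · · ·│6
5│· · ♟ · ♟ · · ♟│5
4│· ♞ ♗ · ♙ · · ·│4
3│· · · · · ♔ · ·│3
2│♙ ♙ ♙ ♙ · · ♙ ♙│2
1│♖ · ♗ ♕ · · · ·│1
  ─────────────────
  a b c d e f g h


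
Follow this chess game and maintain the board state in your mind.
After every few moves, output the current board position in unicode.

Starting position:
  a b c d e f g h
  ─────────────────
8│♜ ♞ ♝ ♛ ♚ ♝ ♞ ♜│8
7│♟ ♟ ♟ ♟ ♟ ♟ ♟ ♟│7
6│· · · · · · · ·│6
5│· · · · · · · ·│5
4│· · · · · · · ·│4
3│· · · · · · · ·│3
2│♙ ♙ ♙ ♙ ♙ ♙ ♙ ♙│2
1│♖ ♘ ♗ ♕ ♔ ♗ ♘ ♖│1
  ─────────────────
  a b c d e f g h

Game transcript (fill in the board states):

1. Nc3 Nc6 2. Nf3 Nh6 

  a b c d e f g h
  ─────────────────
8│♜ · ♝ ♛ ♚ ♝ · ♜│8
7│♟ ♟ ♟ ♟ ♟ ♟ ♟ ♟│7
6│· · ♞ · · · · ♞│6
5│· · · · · · · ·│5
4│· · · · · · · ·│4
3│· · ♘ · · ♘ · ·│3
2│♙ ♙ ♙ ♙ ♙ ♙ ♙ ♙│2
1│♖ · ♗ ♕ ♔ ♗ · ♖│1
  ─────────────────
  a b c d e f g h

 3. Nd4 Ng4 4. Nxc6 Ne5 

  a b c d e f g h
  ─────────────────
8│♜ · ♝ ♛ ♚ ♝ · ♜│8
7│♟ ♟ ♟ ♟ ♟ ♟ ♟ ♟│7
6│· · ♘ · · · · ·│6
5│· · · · ♞ · · ·│5
4│· · · · · · · ·│4
3│· · ♘ · · · · ·│3
2│♙ ♙ ♙ ♙ ♙ ♙ ♙ ♙│2
1│♖ · ♗ ♕ ♔ ♗ · ♖│1
  ─────────────────
  a b c d e f g h

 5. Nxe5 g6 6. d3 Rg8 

  a b c d e f g h
  ─────────────────
8│♜ · ♝ ♛ ♚ ♝ ♜ ·│8
7│♟ ♟ ♟ ♟ ♟ ♟ · ♟│7
6│· · · · · · ♟ ·│6
5│· · · · ♘ · · ·│5
4│· · · · · · · ·│4
3│· · ♘ ♙ · · · ·│3
2│♙ ♙ ♙ · ♙ ♙ ♙ ♙│2
1│♖ · ♗ ♕ ♔ ♗ · ♖│1
  ─────────────────
  a b c d e f g h

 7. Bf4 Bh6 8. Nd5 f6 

  a b c d e f g h
  ─────────────────
8│♜ · ♝ ♛ ♚ · ♜ ·│8
7│♟ ♟ ♟ ♟ ♟ · · ♟│7
6│· · · · · ♟ ♟ ♝│6
5│· · · ♘ ♘ · · ·│5
4│· · · · · ♗ · ·│4
3│· · · ♙ · · · ·│3
2│♙ ♙ ♙ · ♙ ♙ ♙ ♙│2
1│♖ · · ♕ ♔ ♗ · ♖│1
  ─────────────────
  a b c d e f g h

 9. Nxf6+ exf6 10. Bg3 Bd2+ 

  a b c d e f g h
  ─────────────────
8│♜ · ♝ ♛ ♚ · ♜ ·│8
7│♟ ♟ ♟ ♟ · · · ♟│7
6│· · · · · ♟ ♟ ·│6
5│· · · · ♘ · · ·│5
4│· · · · · · · ·│4
3│· · · ♙ · · ♗ ·│3
2│♙ ♙ ♙ ♝ ♙ ♙ ♙ ♙│2
1│♖ · · ♕ ♔ ♗ · ♖│1
  ─────────────────
  a b c d e f g h



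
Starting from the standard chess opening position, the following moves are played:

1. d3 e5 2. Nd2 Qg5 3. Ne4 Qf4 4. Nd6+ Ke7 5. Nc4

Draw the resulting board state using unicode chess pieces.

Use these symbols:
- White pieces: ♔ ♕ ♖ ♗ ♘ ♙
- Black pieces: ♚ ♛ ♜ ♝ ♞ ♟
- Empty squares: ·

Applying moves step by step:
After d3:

♜ ♞ ♝ ♛ ♚ ♝ ♞ ♜
♟ ♟ ♟ ♟ ♟ ♟ ♟ ♟
· · · · · · · ·
· · · · · · · ·
· · · · · · · ·
· · · ♙ · · · ·
♙ ♙ ♙ · ♙ ♙ ♙ ♙
♖ ♘ ♗ ♕ ♔ ♗ ♘ ♖


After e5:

♜ ♞ ♝ ♛ ♚ ♝ ♞ ♜
♟ ♟ ♟ ♟ · ♟ ♟ ♟
· · · · · · · ·
· · · · ♟ · · ·
· · · · · · · ·
· · · ♙ · · · ·
♙ ♙ ♙ · ♙ ♙ ♙ ♙
♖ ♘ ♗ ♕ ♔ ♗ ♘ ♖


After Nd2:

♜ ♞ ♝ ♛ ♚ ♝ ♞ ♜
♟ ♟ ♟ ♟ · ♟ ♟ ♟
· · · · · · · ·
· · · · ♟ · · ·
· · · · · · · ·
· · · ♙ · · · ·
♙ ♙ ♙ ♘ ♙ ♙ ♙ ♙
♖ · ♗ ♕ ♔ ♗ ♘ ♖


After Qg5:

♜ ♞ ♝ · ♚ ♝ ♞ ♜
♟ ♟ ♟ ♟ · ♟ ♟ ♟
· · · · · · · ·
· · · · ♟ · ♛ ·
· · · · · · · ·
· · · ♙ · · · ·
♙ ♙ ♙ ♘ ♙ ♙ ♙ ♙
♖ · ♗ ♕ ♔ ♗ ♘ ♖


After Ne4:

♜ ♞ ♝ · ♚ ♝ ♞ ♜
♟ ♟ ♟ ♟ · ♟ ♟ ♟
· · · · · · · ·
· · · · ♟ · ♛ ·
· · · · ♘ · · ·
· · · ♙ · · · ·
♙ ♙ ♙ · ♙ ♙ ♙ ♙
♖ · ♗ ♕ ♔ ♗ ♘ ♖


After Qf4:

♜ ♞ ♝ · ♚ ♝ ♞ ♜
♟ ♟ ♟ ♟ · ♟ ♟ ♟
· · · · · · · ·
· · · · ♟ · · ·
· · · · ♘ ♛ · ·
· · · ♙ · · · ·
♙ ♙ ♙ · ♙ ♙ ♙ ♙
♖ · ♗ ♕ ♔ ♗ ♘ ♖


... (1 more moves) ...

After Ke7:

♜ ♞ ♝ · · ♝ ♞ ♜
♟ ♟ ♟ ♟ ♚ ♟ ♟ ♟
· · · ♘ · · · ·
· · · · ♟ · · ·
· · · · · ♛ · ·
· · · ♙ · · · ·
♙ ♙ ♙ · ♙ ♙ ♙ ♙
♖ · ♗ ♕ ♔ ♗ ♘ ♖


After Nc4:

♜ ♞ ♝ · · ♝ ♞ ♜
♟ ♟ ♟ ♟ ♚ ♟ ♟ ♟
· · · · · · · ·
· · · · ♟ · · ·
· · ♘ · · ♛ · ·
· · · ♙ · · · ·
♙ ♙ ♙ · ♙ ♙ ♙ ♙
♖ · ♗ ♕ ♔ ♗ ♘ ♖



  a b c d e f g h
  ─────────────────
8│♜ ♞ ♝ · · ♝ ♞ ♜│8
7│♟ ♟ ♟ ♟ ♚ ♟ ♟ ♟│7
6│· · · · · · · ·│6
5│· · · · ♟ · · ·│5
4│· · ♘ · · ♛ · ·│4
3│· · · ♙ · · · ·│3
2│♙ ♙ ♙ · ♙ ♙ ♙ ♙│2
1│♖ · ♗ ♕ ♔ ♗ ♘ ♖│1
  ─────────────────
  a b c d e f g h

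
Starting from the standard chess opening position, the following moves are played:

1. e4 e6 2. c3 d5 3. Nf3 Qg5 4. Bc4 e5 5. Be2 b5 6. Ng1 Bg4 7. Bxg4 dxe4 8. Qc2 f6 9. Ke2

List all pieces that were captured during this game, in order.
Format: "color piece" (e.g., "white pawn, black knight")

Tracking captures:
  Bxg4: captured black bishop
  dxe4: captured white pawn

black bishop, white pawn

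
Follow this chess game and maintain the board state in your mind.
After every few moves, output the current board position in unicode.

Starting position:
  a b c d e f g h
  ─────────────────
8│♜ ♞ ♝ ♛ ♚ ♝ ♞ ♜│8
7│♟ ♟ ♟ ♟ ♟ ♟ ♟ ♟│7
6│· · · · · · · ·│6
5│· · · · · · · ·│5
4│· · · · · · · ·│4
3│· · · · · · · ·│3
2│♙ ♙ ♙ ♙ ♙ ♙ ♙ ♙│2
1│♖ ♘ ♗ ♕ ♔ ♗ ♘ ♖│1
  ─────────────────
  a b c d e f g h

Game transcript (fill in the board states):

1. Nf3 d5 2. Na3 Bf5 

  a b c d e f g h
  ─────────────────
8│♜ ♞ · ♛ ♚ ♝ ♞ ♜│8
7│♟ ♟ ♟ · ♟ ♟ ♟ ♟│7
6│· · · · · · · ·│6
5│· · · ♟ · ♝ · ·│5
4│· · · · · · · ·│4
3│♘ · · · · ♘ · ·│3
2│♙ ♙ ♙ ♙ ♙ ♙ ♙ ♙│2
1│♖ · ♗ ♕ ♔ ♗ · ♖│1
  ─────────────────
  a b c d e f g h

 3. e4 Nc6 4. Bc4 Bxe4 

  a b c d e f g h
  ─────────────────
8│♜ · · ♛ ♚ ♝ ♞ ♜│8
7│♟ ♟ ♟ · ♟ ♟ ♟ ♟│7
6│· · ♞ · · · · ·│6
5│· · · ♟ · · · ·│5
4│· · ♗ · ♝ · · ·│4
3│♘ · · · · ♘ · ·│3
2│♙ ♙ ♙ ♙ · ♙ ♙ ♙│2
1│♖ · ♗ ♕ ♔ · · ♖│1
  ─────────────────
  a b c d e f g h

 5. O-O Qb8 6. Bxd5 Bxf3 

  a b c d e f g h
  ─────────────────
8│♜ ♛ · · ♚ ♝ ♞ ♜│8
7│♟ ♟ ♟ · ♟ ♟ ♟ ♟│7
6│· · ♞ · · · · ·│6
5│· · · ♗ · · · ·│5
4│· · · · · · · ·│4
3│♘ · · · · ♝ · ·│3
2│♙ ♙ ♙ ♙ · ♙ ♙ ♙│2
1│♖ · ♗ ♕ · ♖ ♔ ·│1
  ─────────────────
  a b c d e f g h

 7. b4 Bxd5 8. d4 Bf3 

  a b c d e f g h
  ─────────────────
8│♜ ♛ · · ♚ ♝ ♞ ♜│8
7│♟ ♟ ♟ · ♟ ♟ ♟ ♟│7
6│· · ♞ · · · · ·│6
5│· · · · · · · ·│5
4│· ♙ · ♙ · · · ·│4
3│♘ · · · · ♝ · ·│3
2│♙ · ♙ · · ♙ ♙ ♙│2
1│♖ · ♗ ♕ · ♖ ♔ ·│1
  ─────────────────
  a b c d e f g h



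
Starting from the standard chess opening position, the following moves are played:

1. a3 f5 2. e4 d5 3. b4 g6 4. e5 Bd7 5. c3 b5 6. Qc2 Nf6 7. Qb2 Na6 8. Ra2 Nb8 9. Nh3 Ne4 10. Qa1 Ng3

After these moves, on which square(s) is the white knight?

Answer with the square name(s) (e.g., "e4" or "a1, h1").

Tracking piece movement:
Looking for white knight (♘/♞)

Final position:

  a b c d e f g h
  ─────────────────
8│♜ ♞ · ♛ ♚ ♝ · ♜│8
7│♟ · ♟ ♝ ♟ · · ♟│7
6│· · · · · · ♟ ·│6
5│· ♟ · ♟ ♙ ♟ · ·│5
4│· ♙ · · · · · ·│4
3│♙ · ♙ · · · ♞ ♘│3
2│♖ · · ♙ · ♙ ♙ ♙│2
1│♕ ♘ ♗ · ♔ ♗ · ♖│1
  ─────────────────
  a b c d e f g h


b1, h3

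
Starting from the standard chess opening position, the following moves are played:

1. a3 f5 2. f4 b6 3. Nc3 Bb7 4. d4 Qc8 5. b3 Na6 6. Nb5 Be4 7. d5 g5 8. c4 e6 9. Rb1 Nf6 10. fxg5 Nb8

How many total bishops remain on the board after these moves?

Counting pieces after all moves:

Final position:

  a b c d e f g h
  ─────────────────
8│♜ ♞ ♛ · ♚ ♝ · ♜│8
7│♟ · ♟ ♟ · · · ♟│7
6│· ♟ · · ♟ ♞ · ·│6
5│· ♘ · ♙ · ♟ ♙ ·│5
4│· · ♙ · ♝ · · ·│4
3│♙ ♙ · · · · · ·│3
2│· · · · ♙ · ♙ ♙│2
1│· ♖ ♗ ♕ ♔ ♗ ♘ ♖│1
  ─────────────────
  a b c d e f g h


4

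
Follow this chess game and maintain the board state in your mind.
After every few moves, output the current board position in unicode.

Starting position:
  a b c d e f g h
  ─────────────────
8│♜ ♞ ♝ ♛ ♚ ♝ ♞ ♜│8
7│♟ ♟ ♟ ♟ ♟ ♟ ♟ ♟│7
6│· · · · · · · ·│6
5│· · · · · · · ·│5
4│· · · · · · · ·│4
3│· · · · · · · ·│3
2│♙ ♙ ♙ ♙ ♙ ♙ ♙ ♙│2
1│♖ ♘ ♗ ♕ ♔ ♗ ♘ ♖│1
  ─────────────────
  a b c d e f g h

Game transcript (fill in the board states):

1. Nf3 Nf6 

  a b c d e f g h
  ─────────────────
8│♜ ♞ ♝ ♛ ♚ ♝ · ♜│8
7│♟ ♟ ♟ ♟ ♟ ♟ ♟ ♟│7
6│· · · · · ♞ · ·│6
5│· · · · · · · ·│5
4│· · · · · · · ·│4
3│· · · · · ♘ · ·│3
2│♙ ♙ ♙ ♙ ♙ ♙ ♙ ♙│2
1│♖ ♘ ♗ ♕ ♔ ♗ · ♖│1
  ─────────────────
  a b c d e f g h

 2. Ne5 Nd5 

  a b c d e f g h
  ─────────────────
8│♜ ♞ ♝ ♛ ♚ ♝ · ♜│8
7│♟ ♟ ♟ ♟ ♟ ♟ ♟ ♟│7
6│· · · · · · · ·│6
5│· · · ♞ ♘ · · ·│5
4│· · · · · · · ·│4
3│· · · · · · · ·│3
2│♙ ♙ ♙ ♙ ♙ ♙ ♙ ♙│2
1│♖ ♘ ♗ ♕ ♔ ♗ · ♖│1
  ─────────────────
  a b c d e f g h

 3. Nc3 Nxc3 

  a b c d e f g h
  ─────────────────
8│♜ ♞ ♝ ♛ ♚ ♝ · ♜│8
7│♟ ♟ ♟ ♟ ♟ ♟ ♟ ♟│7
6│· · · · · · · ·│6
5│· · · · ♘ · · ·│5
4│· · · · · · · ·│4
3│· · ♞ · · · · ·│3
2│♙ ♙ ♙ ♙ ♙ ♙ ♙ ♙│2
1│♖ · ♗ ♕ ♔ ♗ · ♖│1
  ─────────────────
  a b c d e f g h

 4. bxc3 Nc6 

  a b c d e f g h
  ─────────────────
8│♜ · ♝ ♛ ♚ ♝ · ♜│8
7│♟ ♟ ♟ ♟ ♟ ♟ ♟ ♟│7
6│· · ♞ · · · · ·│6
5│· · · · ♘ · · ·│5
4│· · · · · · · ·│4
3│· · ♙ · · · · ·│3
2│♙ · ♙ ♙ ♙ ♙ ♙ ♙│2
1│♖ · ♗ ♕ ♔ ♗ · ♖│1
  ─────────────────
  a b c d e f g h

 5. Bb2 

  a b c d e f g h
  ─────────────────
8│♜ · ♝ ♛ ♚ ♝ · ♜│8
7│♟ ♟ ♟ ♟ ♟ ♟ ♟ ♟│7
6│· · ♞ · · · · ·│6
5│· · · · ♘ · · ·│5
4│· · · · · · · ·│4
3│· · ♙ · · · · ·│3
2│♙ ♗ ♙ ♙ ♙ ♙ ♙ ♙│2
1│♖ · · ♕ ♔ ♗ · ♖│1
  ─────────────────
  a b c d e f g h


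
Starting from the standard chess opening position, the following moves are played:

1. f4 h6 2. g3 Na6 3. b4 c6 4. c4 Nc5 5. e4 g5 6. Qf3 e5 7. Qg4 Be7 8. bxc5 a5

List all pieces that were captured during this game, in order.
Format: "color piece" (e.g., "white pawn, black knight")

Tracking captures:
  bxc5: captured black knight

black knight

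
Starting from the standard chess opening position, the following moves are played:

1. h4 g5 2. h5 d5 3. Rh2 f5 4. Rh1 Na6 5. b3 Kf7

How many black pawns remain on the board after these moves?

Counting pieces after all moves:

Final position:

  a b c d e f g h
  ─────────────────
8│♜ · ♝ ♛ · ♝ ♞ ♜│8
7│♟ ♟ ♟ · ♟ ♚ · ♟│7
6│♞ · · · · · · ·│6
5│· · · ♟ · ♟ ♟ ♙│5
4│· · · · · · · ·│4
3│· ♙ · · · · · ·│3
2│♙ · ♙ ♙ ♙ ♙ ♙ ·│2
1│♖ ♘ ♗ ♕ ♔ ♗ ♘ ♖│1
  ─────────────────
  a b c d e f g h


8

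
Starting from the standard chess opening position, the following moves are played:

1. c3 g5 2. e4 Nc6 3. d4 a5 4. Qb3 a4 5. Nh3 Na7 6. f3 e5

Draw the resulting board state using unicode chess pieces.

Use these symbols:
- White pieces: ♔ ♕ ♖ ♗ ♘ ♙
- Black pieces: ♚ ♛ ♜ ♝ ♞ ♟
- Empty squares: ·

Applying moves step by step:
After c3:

♜ ♞ ♝ ♛ ♚ ♝ ♞ ♜
♟ ♟ ♟ ♟ ♟ ♟ ♟ ♟
· · · · · · · ·
· · · · · · · ·
· · · · · · · ·
· · ♙ · · · · ·
♙ ♙ · ♙ ♙ ♙ ♙ ♙
♖ ♘ ♗ ♕ ♔ ♗ ♘ ♖


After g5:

♜ ♞ ♝ ♛ ♚ ♝ ♞ ♜
♟ ♟ ♟ ♟ ♟ ♟ · ♟
· · · · · · · ·
· · · · · · ♟ ·
· · · · · · · ·
· · ♙ · · · · ·
♙ ♙ · ♙ ♙ ♙ ♙ ♙
♖ ♘ ♗ ♕ ♔ ♗ ♘ ♖


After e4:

♜ ♞ ♝ ♛ ♚ ♝ ♞ ♜
♟ ♟ ♟ ♟ ♟ ♟ · ♟
· · · · · · · ·
· · · · · · ♟ ·
· · · · ♙ · · ·
· · ♙ · · · · ·
♙ ♙ · ♙ · ♙ ♙ ♙
♖ ♘ ♗ ♕ ♔ ♗ ♘ ♖


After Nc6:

♜ · ♝ ♛ ♚ ♝ ♞ ♜
♟ ♟ ♟ ♟ ♟ ♟ · ♟
· · ♞ · · · · ·
· · · · · · ♟ ·
· · · · ♙ · · ·
· · ♙ · · · · ·
♙ ♙ · ♙ · ♙ ♙ ♙
♖ ♘ ♗ ♕ ♔ ♗ ♘ ♖


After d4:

♜ · ♝ ♛ ♚ ♝ ♞ ♜
♟ ♟ ♟ ♟ ♟ ♟ · ♟
· · ♞ · · · · ·
· · · · · · ♟ ·
· · · ♙ ♙ · · ·
· · ♙ · · · · ·
♙ ♙ · · · ♙ ♙ ♙
♖ ♘ ♗ ♕ ♔ ♗ ♘ ♖


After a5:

♜ · ♝ ♛ ♚ ♝ ♞ ♜
· ♟ ♟ ♟ ♟ ♟ · ♟
· · ♞ · · · · ·
♟ · · · · · ♟ ·
· · · ♙ ♙ · · ·
· · ♙ · · · · ·
♙ ♙ · · · ♙ ♙ ♙
♖ ♘ ♗ ♕ ♔ ♗ ♘ ♖


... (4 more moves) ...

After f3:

♜ · ♝ ♛ ♚ ♝ ♞ ♜
♞ ♟ ♟ ♟ ♟ ♟ · ♟
· · · · · · · ·
· · · · · · ♟ ·
♟ · · ♙ ♙ · · ·
· ♕ ♙ · · ♙ · ♘
♙ ♙ · · · · ♙ ♙
♖ ♘ ♗ · ♔ ♗ · ♖


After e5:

♜ · ♝ ♛ ♚ ♝ ♞ ♜
♞ ♟ ♟ ♟ · ♟ · ♟
· · · · · · · ·
· · · · ♟ · ♟ ·
♟ · · ♙ ♙ · · ·
· ♕ ♙ · · ♙ · ♘
♙ ♙ · · · · ♙ ♙
♖ ♘ ♗ · ♔ ♗ · ♖



  a b c d e f g h
  ─────────────────
8│♜ · ♝ ♛ ♚ ♝ ♞ ♜│8
7│♞ ♟ ♟ ♟ · ♟ · ♟│7
6│· · · · · · · ·│6
5│· · · · ♟ · ♟ ·│5
4│♟ · · ♙ ♙ · · ·│4
3│· ♕ ♙ · · ♙ · ♘│3
2│♙ ♙ · · · · ♙ ♙│2
1│♖ ♘ ♗ · ♔ ♗ · ♖│1
  ─────────────────
  a b c d e f g h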